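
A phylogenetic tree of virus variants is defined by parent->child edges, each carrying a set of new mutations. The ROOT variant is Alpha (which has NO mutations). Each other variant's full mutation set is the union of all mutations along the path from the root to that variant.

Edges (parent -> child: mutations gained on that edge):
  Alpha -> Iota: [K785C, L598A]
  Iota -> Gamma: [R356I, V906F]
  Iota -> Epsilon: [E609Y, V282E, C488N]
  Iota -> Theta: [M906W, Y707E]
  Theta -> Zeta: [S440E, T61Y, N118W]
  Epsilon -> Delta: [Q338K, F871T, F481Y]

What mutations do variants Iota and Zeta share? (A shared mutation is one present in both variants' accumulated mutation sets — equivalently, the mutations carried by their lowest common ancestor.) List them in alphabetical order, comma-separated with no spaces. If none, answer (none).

Answer: K785C,L598A

Derivation:
Accumulating mutations along path to Iota:
  At Alpha: gained [] -> total []
  At Iota: gained ['K785C', 'L598A'] -> total ['K785C', 'L598A']
Mutations(Iota) = ['K785C', 'L598A']
Accumulating mutations along path to Zeta:
  At Alpha: gained [] -> total []
  At Iota: gained ['K785C', 'L598A'] -> total ['K785C', 'L598A']
  At Theta: gained ['M906W', 'Y707E'] -> total ['K785C', 'L598A', 'M906W', 'Y707E']
  At Zeta: gained ['S440E', 'T61Y', 'N118W'] -> total ['K785C', 'L598A', 'M906W', 'N118W', 'S440E', 'T61Y', 'Y707E']
Mutations(Zeta) = ['K785C', 'L598A', 'M906W', 'N118W', 'S440E', 'T61Y', 'Y707E']
Intersection: ['K785C', 'L598A'] ∩ ['K785C', 'L598A', 'M906W', 'N118W', 'S440E', 'T61Y', 'Y707E'] = ['K785C', 'L598A']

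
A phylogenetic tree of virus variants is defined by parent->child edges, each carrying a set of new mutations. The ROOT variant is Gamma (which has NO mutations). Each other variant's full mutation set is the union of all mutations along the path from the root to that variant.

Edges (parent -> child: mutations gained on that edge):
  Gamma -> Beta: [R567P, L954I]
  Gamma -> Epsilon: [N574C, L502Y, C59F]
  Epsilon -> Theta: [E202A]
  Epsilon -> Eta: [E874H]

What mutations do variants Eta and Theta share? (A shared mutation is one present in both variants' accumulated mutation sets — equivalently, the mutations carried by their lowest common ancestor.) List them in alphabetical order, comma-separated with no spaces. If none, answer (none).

Answer: C59F,L502Y,N574C

Derivation:
Accumulating mutations along path to Eta:
  At Gamma: gained [] -> total []
  At Epsilon: gained ['N574C', 'L502Y', 'C59F'] -> total ['C59F', 'L502Y', 'N574C']
  At Eta: gained ['E874H'] -> total ['C59F', 'E874H', 'L502Y', 'N574C']
Mutations(Eta) = ['C59F', 'E874H', 'L502Y', 'N574C']
Accumulating mutations along path to Theta:
  At Gamma: gained [] -> total []
  At Epsilon: gained ['N574C', 'L502Y', 'C59F'] -> total ['C59F', 'L502Y', 'N574C']
  At Theta: gained ['E202A'] -> total ['C59F', 'E202A', 'L502Y', 'N574C']
Mutations(Theta) = ['C59F', 'E202A', 'L502Y', 'N574C']
Intersection: ['C59F', 'E874H', 'L502Y', 'N574C'] ∩ ['C59F', 'E202A', 'L502Y', 'N574C'] = ['C59F', 'L502Y', 'N574C']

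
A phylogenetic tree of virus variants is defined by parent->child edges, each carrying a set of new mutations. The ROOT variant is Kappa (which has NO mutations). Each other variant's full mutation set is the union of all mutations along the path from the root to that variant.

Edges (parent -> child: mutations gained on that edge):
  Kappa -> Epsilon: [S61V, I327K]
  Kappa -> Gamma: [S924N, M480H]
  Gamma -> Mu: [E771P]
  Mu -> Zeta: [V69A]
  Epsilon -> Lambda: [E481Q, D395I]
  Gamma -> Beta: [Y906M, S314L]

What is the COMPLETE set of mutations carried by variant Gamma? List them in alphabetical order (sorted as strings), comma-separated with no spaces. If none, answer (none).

Answer: M480H,S924N

Derivation:
At Kappa: gained [] -> total []
At Gamma: gained ['S924N', 'M480H'] -> total ['M480H', 'S924N']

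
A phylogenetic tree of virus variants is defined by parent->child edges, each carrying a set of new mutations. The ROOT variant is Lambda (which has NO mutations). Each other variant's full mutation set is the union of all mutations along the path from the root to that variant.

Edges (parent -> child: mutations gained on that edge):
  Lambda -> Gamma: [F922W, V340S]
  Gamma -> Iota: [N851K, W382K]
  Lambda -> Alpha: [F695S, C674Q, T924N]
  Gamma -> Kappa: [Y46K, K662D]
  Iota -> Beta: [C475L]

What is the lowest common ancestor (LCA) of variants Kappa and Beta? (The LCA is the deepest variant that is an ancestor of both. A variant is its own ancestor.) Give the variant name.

Path from root to Kappa: Lambda -> Gamma -> Kappa
  ancestors of Kappa: {Lambda, Gamma, Kappa}
Path from root to Beta: Lambda -> Gamma -> Iota -> Beta
  ancestors of Beta: {Lambda, Gamma, Iota, Beta}
Common ancestors: {Lambda, Gamma}
Walk up from Beta: Beta (not in ancestors of Kappa), Iota (not in ancestors of Kappa), Gamma (in ancestors of Kappa), Lambda (in ancestors of Kappa)
Deepest common ancestor (LCA) = Gamma

Answer: Gamma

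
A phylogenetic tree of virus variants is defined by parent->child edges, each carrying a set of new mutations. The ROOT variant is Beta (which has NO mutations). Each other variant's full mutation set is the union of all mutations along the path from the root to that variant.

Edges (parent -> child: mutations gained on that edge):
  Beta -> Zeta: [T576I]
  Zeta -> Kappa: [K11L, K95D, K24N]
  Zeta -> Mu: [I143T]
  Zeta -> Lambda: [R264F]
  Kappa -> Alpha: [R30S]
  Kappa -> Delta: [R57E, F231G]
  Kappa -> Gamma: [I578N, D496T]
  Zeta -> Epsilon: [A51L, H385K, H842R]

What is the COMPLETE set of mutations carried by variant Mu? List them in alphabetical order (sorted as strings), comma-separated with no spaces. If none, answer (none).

Answer: I143T,T576I

Derivation:
At Beta: gained [] -> total []
At Zeta: gained ['T576I'] -> total ['T576I']
At Mu: gained ['I143T'] -> total ['I143T', 'T576I']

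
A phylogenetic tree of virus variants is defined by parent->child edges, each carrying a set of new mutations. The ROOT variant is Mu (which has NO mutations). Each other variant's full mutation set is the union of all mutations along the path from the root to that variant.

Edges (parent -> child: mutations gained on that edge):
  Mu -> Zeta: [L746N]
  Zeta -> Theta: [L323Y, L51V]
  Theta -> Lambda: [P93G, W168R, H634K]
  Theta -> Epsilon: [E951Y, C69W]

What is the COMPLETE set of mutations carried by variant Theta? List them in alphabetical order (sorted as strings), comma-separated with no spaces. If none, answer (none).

At Mu: gained [] -> total []
At Zeta: gained ['L746N'] -> total ['L746N']
At Theta: gained ['L323Y', 'L51V'] -> total ['L323Y', 'L51V', 'L746N']

Answer: L323Y,L51V,L746N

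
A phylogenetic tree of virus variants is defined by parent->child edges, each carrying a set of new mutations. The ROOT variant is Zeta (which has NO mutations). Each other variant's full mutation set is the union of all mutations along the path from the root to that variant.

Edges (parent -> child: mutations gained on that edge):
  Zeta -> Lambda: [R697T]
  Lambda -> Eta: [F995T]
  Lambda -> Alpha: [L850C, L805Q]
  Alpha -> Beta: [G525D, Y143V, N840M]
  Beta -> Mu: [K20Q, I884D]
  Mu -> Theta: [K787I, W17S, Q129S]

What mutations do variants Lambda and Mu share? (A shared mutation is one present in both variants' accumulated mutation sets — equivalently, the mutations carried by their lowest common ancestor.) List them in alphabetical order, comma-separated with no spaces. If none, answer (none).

Answer: R697T

Derivation:
Accumulating mutations along path to Lambda:
  At Zeta: gained [] -> total []
  At Lambda: gained ['R697T'] -> total ['R697T']
Mutations(Lambda) = ['R697T']
Accumulating mutations along path to Mu:
  At Zeta: gained [] -> total []
  At Lambda: gained ['R697T'] -> total ['R697T']
  At Alpha: gained ['L850C', 'L805Q'] -> total ['L805Q', 'L850C', 'R697T']
  At Beta: gained ['G525D', 'Y143V', 'N840M'] -> total ['G525D', 'L805Q', 'L850C', 'N840M', 'R697T', 'Y143V']
  At Mu: gained ['K20Q', 'I884D'] -> total ['G525D', 'I884D', 'K20Q', 'L805Q', 'L850C', 'N840M', 'R697T', 'Y143V']
Mutations(Mu) = ['G525D', 'I884D', 'K20Q', 'L805Q', 'L850C', 'N840M', 'R697T', 'Y143V']
Intersection: ['R697T'] ∩ ['G525D', 'I884D', 'K20Q', 'L805Q', 'L850C', 'N840M', 'R697T', 'Y143V'] = ['R697T']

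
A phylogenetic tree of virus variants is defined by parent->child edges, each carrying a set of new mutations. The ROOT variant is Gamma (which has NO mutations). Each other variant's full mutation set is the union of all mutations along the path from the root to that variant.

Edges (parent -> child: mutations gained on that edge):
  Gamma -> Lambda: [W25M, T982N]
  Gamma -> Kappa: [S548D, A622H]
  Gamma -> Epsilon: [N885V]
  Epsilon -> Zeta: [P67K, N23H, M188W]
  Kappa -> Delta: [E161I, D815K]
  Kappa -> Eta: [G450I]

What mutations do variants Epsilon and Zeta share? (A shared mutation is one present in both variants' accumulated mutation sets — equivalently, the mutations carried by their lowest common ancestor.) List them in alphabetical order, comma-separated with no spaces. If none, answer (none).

Answer: N885V

Derivation:
Accumulating mutations along path to Epsilon:
  At Gamma: gained [] -> total []
  At Epsilon: gained ['N885V'] -> total ['N885V']
Mutations(Epsilon) = ['N885V']
Accumulating mutations along path to Zeta:
  At Gamma: gained [] -> total []
  At Epsilon: gained ['N885V'] -> total ['N885V']
  At Zeta: gained ['P67K', 'N23H', 'M188W'] -> total ['M188W', 'N23H', 'N885V', 'P67K']
Mutations(Zeta) = ['M188W', 'N23H', 'N885V', 'P67K']
Intersection: ['N885V'] ∩ ['M188W', 'N23H', 'N885V', 'P67K'] = ['N885V']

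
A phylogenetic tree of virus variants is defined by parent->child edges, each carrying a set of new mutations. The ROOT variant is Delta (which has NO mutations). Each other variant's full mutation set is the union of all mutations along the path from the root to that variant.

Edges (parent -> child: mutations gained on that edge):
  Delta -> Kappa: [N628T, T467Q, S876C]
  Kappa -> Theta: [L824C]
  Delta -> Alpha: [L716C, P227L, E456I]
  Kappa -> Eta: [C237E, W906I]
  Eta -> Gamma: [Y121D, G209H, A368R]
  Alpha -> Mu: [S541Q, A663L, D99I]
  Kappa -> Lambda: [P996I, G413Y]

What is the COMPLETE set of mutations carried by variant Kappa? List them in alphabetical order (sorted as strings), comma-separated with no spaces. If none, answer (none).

At Delta: gained [] -> total []
At Kappa: gained ['N628T', 'T467Q', 'S876C'] -> total ['N628T', 'S876C', 'T467Q']

Answer: N628T,S876C,T467Q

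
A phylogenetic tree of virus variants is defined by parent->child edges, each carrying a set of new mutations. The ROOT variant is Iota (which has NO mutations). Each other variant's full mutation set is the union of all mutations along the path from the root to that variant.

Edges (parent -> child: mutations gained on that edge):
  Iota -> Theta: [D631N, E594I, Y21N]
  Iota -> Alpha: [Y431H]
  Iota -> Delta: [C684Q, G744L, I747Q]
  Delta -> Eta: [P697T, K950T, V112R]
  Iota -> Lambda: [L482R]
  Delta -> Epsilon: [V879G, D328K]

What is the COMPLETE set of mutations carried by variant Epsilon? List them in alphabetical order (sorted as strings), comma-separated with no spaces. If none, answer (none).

At Iota: gained [] -> total []
At Delta: gained ['C684Q', 'G744L', 'I747Q'] -> total ['C684Q', 'G744L', 'I747Q']
At Epsilon: gained ['V879G', 'D328K'] -> total ['C684Q', 'D328K', 'G744L', 'I747Q', 'V879G']

Answer: C684Q,D328K,G744L,I747Q,V879G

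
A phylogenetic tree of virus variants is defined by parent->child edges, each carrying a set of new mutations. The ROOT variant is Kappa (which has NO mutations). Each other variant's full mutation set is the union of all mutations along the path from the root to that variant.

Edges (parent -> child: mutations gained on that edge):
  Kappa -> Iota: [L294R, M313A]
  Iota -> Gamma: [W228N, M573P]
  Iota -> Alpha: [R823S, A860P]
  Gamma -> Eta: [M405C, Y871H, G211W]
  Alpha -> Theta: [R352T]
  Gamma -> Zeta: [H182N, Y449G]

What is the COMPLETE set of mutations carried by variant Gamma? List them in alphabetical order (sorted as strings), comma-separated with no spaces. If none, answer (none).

At Kappa: gained [] -> total []
At Iota: gained ['L294R', 'M313A'] -> total ['L294R', 'M313A']
At Gamma: gained ['W228N', 'M573P'] -> total ['L294R', 'M313A', 'M573P', 'W228N']

Answer: L294R,M313A,M573P,W228N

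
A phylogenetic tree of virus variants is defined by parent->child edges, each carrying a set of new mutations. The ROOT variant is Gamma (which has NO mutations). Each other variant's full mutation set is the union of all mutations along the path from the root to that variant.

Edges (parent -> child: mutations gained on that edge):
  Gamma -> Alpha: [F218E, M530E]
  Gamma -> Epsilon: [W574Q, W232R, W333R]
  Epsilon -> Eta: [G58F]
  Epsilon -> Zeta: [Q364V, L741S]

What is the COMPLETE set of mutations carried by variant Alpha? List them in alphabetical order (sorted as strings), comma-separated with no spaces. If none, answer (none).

Answer: F218E,M530E

Derivation:
At Gamma: gained [] -> total []
At Alpha: gained ['F218E', 'M530E'] -> total ['F218E', 'M530E']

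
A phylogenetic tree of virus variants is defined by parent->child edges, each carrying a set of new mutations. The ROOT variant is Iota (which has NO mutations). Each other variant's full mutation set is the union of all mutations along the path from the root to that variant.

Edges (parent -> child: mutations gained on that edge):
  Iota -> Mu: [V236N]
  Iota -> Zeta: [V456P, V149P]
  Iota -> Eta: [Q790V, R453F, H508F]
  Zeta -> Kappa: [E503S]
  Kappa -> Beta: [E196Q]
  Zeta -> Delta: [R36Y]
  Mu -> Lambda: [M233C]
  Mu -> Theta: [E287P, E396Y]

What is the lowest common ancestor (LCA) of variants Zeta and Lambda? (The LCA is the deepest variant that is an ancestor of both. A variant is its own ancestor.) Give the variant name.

Answer: Iota

Derivation:
Path from root to Zeta: Iota -> Zeta
  ancestors of Zeta: {Iota, Zeta}
Path from root to Lambda: Iota -> Mu -> Lambda
  ancestors of Lambda: {Iota, Mu, Lambda}
Common ancestors: {Iota}
Walk up from Lambda: Lambda (not in ancestors of Zeta), Mu (not in ancestors of Zeta), Iota (in ancestors of Zeta)
Deepest common ancestor (LCA) = Iota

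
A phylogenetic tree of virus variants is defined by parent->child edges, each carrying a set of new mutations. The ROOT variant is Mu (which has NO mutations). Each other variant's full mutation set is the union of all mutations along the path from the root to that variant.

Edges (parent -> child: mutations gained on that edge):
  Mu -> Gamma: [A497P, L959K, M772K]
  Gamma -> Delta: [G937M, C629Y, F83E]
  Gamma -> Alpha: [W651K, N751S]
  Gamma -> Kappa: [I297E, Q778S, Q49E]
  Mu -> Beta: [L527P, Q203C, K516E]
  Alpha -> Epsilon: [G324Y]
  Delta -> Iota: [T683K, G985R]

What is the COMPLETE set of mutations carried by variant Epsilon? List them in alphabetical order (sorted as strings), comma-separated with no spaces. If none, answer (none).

Answer: A497P,G324Y,L959K,M772K,N751S,W651K

Derivation:
At Mu: gained [] -> total []
At Gamma: gained ['A497P', 'L959K', 'M772K'] -> total ['A497P', 'L959K', 'M772K']
At Alpha: gained ['W651K', 'N751S'] -> total ['A497P', 'L959K', 'M772K', 'N751S', 'W651K']
At Epsilon: gained ['G324Y'] -> total ['A497P', 'G324Y', 'L959K', 'M772K', 'N751S', 'W651K']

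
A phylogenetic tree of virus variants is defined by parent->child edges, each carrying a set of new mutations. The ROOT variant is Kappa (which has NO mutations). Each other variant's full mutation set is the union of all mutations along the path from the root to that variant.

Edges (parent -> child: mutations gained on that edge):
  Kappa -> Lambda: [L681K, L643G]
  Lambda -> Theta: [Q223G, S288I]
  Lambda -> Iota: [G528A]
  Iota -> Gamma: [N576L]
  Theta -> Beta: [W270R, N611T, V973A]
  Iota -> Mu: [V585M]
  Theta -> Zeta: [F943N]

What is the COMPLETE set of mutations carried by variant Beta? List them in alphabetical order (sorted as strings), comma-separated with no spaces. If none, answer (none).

Answer: L643G,L681K,N611T,Q223G,S288I,V973A,W270R

Derivation:
At Kappa: gained [] -> total []
At Lambda: gained ['L681K', 'L643G'] -> total ['L643G', 'L681K']
At Theta: gained ['Q223G', 'S288I'] -> total ['L643G', 'L681K', 'Q223G', 'S288I']
At Beta: gained ['W270R', 'N611T', 'V973A'] -> total ['L643G', 'L681K', 'N611T', 'Q223G', 'S288I', 'V973A', 'W270R']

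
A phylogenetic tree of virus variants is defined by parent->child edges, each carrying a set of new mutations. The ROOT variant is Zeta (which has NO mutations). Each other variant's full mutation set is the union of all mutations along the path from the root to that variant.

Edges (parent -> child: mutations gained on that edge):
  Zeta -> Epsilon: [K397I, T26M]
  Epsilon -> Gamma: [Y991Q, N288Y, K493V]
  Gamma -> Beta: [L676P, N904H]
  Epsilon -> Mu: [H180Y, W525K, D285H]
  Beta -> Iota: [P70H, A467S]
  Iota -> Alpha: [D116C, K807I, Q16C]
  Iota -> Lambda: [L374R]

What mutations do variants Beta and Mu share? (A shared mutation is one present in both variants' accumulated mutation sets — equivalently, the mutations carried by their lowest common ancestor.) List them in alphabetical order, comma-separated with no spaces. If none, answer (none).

Answer: K397I,T26M

Derivation:
Accumulating mutations along path to Beta:
  At Zeta: gained [] -> total []
  At Epsilon: gained ['K397I', 'T26M'] -> total ['K397I', 'T26M']
  At Gamma: gained ['Y991Q', 'N288Y', 'K493V'] -> total ['K397I', 'K493V', 'N288Y', 'T26M', 'Y991Q']
  At Beta: gained ['L676P', 'N904H'] -> total ['K397I', 'K493V', 'L676P', 'N288Y', 'N904H', 'T26M', 'Y991Q']
Mutations(Beta) = ['K397I', 'K493V', 'L676P', 'N288Y', 'N904H', 'T26M', 'Y991Q']
Accumulating mutations along path to Mu:
  At Zeta: gained [] -> total []
  At Epsilon: gained ['K397I', 'T26M'] -> total ['K397I', 'T26M']
  At Mu: gained ['H180Y', 'W525K', 'D285H'] -> total ['D285H', 'H180Y', 'K397I', 'T26M', 'W525K']
Mutations(Mu) = ['D285H', 'H180Y', 'K397I', 'T26M', 'W525K']
Intersection: ['K397I', 'K493V', 'L676P', 'N288Y', 'N904H', 'T26M', 'Y991Q'] ∩ ['D285H', 'H180Y', 'K397I', 'T26M', 'W525K'] = ['K397I', 'T26M']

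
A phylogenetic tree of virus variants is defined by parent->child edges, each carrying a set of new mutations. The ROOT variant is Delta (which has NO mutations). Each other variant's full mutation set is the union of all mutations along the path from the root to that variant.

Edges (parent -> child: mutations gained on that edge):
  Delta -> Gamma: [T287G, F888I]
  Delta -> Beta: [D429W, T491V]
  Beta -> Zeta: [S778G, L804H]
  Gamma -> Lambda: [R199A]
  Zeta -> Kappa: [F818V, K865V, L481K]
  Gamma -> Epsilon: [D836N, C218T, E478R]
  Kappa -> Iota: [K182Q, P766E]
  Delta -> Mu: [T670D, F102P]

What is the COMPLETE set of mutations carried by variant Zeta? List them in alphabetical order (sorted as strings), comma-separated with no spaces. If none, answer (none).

At Delta: gained [] -> total []
At Beta: gained ['D429W', 'T491V'] -> total ['D429W', 'T491V']
At Zeta: gained ['S778G', 'L804H'] -> total ['D429W', 'L804H', 'S778G', 'T491V']

Answer: D429W,L804H,S778G,T491V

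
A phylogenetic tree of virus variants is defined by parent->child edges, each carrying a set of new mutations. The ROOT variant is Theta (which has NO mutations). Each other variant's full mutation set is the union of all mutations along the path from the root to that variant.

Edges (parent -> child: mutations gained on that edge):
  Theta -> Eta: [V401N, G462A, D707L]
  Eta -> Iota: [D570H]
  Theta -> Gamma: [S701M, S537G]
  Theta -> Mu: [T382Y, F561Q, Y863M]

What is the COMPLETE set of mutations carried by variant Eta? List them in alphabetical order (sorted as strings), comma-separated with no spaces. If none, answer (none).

Answer: D707L,G462A,V401N

Derivation:
At Theta: gained [] -> total []
At Eta: gained ['V401N', 'G462A', 'D707L'] -> total ['D707L', 'G462A', 'V401N']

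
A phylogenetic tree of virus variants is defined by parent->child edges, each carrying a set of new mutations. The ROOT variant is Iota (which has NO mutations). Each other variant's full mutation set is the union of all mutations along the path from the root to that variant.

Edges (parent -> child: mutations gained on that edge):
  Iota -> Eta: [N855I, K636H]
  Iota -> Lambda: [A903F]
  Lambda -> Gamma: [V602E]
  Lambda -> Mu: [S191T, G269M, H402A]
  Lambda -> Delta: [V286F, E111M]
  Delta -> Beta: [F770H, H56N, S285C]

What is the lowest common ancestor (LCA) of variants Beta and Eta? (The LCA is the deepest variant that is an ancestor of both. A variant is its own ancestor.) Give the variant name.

Path from root to Beta: Iota -> Lambda -> Delta -> Beta
  ancestors of Beta: {Iota, Lambda, Delta, Beta}
Path from root to Eta: Iota -> Eta
  ancestors of Eta: {Iota, Eta}
Common ancestors: {Iota}
Walk up from Eta: Eta (not in ancestors of Beta), Iota (in ancestors of Beta)
Deepest common ancestor (LCA) = Iota

Answer: Iota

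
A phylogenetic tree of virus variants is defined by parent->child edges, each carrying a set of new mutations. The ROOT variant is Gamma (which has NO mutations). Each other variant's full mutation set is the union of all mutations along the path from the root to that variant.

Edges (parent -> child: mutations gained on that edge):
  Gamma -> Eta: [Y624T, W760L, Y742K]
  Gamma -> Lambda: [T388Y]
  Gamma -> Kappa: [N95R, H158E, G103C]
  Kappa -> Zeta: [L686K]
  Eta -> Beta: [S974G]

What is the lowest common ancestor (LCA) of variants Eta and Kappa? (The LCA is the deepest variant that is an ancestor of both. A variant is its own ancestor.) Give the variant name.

Path from root to Eta: Gamma -> Eta
  ancestors of Eta: {Gamma, Eta}
Path from root to Kappa: Gamma -> Kappa
  ancestors of Kappa: {Gamma, Kappa}
Common ancestors: {Gamma}
Walk up from Kappa: Kappa (not in ancestors of Eta), Gamma (in ancestors of Eta)
Deepest common ancestor (LCA) = Gamma

Answer: Gamma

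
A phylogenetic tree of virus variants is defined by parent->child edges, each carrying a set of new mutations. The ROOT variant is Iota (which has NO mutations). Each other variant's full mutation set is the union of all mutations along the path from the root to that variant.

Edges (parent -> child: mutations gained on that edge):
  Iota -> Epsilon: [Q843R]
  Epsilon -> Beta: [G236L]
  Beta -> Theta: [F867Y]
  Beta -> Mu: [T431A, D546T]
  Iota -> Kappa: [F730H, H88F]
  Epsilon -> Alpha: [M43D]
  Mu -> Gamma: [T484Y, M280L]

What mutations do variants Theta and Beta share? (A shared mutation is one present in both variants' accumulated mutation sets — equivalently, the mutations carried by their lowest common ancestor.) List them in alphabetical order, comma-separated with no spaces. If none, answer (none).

Accumulating mutations along path to Theta:
  At Iota: gained [] -> total []
  At Epsilon: gained ['Q843R'] -> total ['Q843R']
  At Beta: gained ['G236L'] -> total ['G236L', 'Q843R']
  At Theta: gained ['F867Y'] -> total ['F867Y', 'G236L', 'Q843R']
Mutations(Theta) = ['F867Y', 'G236L', 'Q843R']
Accumulating mutations along path to Beta:
  At Iota: gained [] -> total []
  At Epsilon: gained ['Q843R'] -> total ['Q843R']
  At Beta: gained ['G236L'] -> total ['G236L', 'Q843R']
Mutations(Beta) = ['G236L', 'Q843R']
Intersection: ['F867Y', 'G236L', 'Q843R'] ∩ ['G236L', 'Q843R'] = ['G236L', 'Q843R']

Answer: G236L,Q843R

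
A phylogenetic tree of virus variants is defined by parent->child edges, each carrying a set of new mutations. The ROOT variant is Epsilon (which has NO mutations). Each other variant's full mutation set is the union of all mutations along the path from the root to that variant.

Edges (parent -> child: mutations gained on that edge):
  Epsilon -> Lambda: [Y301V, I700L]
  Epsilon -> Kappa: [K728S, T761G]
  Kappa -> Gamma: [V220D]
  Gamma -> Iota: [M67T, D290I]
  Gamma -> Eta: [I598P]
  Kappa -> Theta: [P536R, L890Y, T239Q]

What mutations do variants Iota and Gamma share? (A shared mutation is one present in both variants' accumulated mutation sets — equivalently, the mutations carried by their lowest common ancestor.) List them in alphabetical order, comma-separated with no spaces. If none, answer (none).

Answer: K728S,T761G,V220D

Derivation:
Accumulating mutations along path to Iota:
  At Epsilon: gained [] -> total []
  At Kappa: gained ['K728S', 'T761G'] -> total ['K728S', 'T761G']
  At Gamma: gained ['V220D'] -> total ['K728S', 'T761G', 'V220D']
  At Iota: gained ['M67T', 'D290I'] -> total ['D290I', 'K728S', 'M67T', 'T761G', 'V220D']
Mutations(Iota) = ['D290I', 'K728S', 'M67T', 'T761G', 'V220D']
Accumulating mutations along path to Gamma:
  At Epsilon: gained [] -> total []
  At Kappa: gained ['K728S', 'T761G'] -> total ['K728S', 'T761G']
  At Gamma: gained ['V220D'] -> total ['K728S', 'T761G', 'V220D']
Mutations(Gamma) = ['K728S', 'T761G', 'V220D']
Intersection: ['D290I', 'K728S', 'M67T', 'T761G', 'V220D'] ∩ ['K728S', 'T761G', 'V220D'] = ['K728S', 'T761G', 'V220D']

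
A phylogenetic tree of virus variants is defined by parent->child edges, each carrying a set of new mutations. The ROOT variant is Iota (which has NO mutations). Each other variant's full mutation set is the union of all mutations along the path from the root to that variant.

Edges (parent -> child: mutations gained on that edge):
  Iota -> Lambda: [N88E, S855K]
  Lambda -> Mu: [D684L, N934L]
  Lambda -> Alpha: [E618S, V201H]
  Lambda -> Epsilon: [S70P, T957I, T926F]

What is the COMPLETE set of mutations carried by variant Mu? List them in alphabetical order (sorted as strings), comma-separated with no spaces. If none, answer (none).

Answer: D684L,N88E,N934L,S855K

Derivation:
At Iota: gained [] -> total []
At Lambda: gained ['N88E', 'S855K'] -> total ['N88E', 'S855K']
At Mu: gained ['D684L', 'N934L'] -> total ['D684L', 'N88E', 'N934L', 'S855K']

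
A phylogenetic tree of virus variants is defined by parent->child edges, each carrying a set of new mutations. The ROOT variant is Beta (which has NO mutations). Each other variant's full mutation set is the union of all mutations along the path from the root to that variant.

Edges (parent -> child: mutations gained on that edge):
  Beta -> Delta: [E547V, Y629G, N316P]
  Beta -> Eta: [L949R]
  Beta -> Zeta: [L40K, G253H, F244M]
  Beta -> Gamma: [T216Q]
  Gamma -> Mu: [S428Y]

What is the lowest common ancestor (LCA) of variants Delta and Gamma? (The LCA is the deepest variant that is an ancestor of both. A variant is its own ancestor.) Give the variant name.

Answer: Beta

Derivation:
Path from root to Delta: Beta -> Delta
  ancestors of Delta: {Beta, Delta}
Path from root to Gamma: Beta -> Gamma
  ancestors of Gamma: {Beta, Gamma}
Common ancestors: {Beta}
Walk up from Gamma: Gamma (not in ancestors of Delta), Beta (in ancestors of Delta)
Deepest common ancestor (LCA) = Beta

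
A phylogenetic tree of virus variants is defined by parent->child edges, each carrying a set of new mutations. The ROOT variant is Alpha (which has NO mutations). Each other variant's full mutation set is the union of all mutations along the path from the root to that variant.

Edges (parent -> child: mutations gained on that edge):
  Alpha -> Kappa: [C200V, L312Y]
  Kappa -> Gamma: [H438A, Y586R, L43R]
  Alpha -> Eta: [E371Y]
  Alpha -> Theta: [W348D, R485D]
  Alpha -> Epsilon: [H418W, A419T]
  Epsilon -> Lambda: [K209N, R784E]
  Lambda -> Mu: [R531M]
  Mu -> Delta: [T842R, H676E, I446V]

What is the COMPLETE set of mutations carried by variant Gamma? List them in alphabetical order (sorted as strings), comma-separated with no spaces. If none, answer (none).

Answer: C200V,H438A,L312Y,L43R,Y586R

Derivation:
At Alpha: gained [] -> total []
At Kappa: gained ['C200V', 'L312Y'] -> total ['C200V', 'L312Y']
At Gamma: gained ['H438A', 'Y586R', 'L43R'] -> total ['C200V', 'H438A', 'L312Y', 'L43R', 'Y586R']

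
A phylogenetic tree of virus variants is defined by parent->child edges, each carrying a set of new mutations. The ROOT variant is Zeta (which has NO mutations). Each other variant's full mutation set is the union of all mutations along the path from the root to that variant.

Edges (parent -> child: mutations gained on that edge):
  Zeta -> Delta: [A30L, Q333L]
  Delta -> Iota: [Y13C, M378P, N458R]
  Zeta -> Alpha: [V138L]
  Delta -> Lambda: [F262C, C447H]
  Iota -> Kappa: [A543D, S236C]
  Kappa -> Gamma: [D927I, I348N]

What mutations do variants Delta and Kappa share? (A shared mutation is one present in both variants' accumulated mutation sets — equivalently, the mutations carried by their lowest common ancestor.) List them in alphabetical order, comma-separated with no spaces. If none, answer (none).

Accumulating mutations along path to Delta:
  At Zeta: gained [] -> total []
  At Delta: gained ['A30L', 'Q333L'] -> total ['A30L', 'Q333L']
Mutations(Delta) = ['A30L', 'Q333L']
Accumulating mutations along path to Kappa:
  At Zeta: gained [] -> total []
  At Delta: gained ['A30L', 'Q333L'] -> total ['A30L', 'Q333L']
  At Iota: gained ['Y13C', 'M378P', 'N458R'] -> total ['A30L', 'M378P', 'N458R', 'Q333L', 'Y13C']
  At Kappa: gained ['A543D', 'S236C'] -> total ['A30L', 'A543D', 'M378P', 'N458R', 'Q333L', 'S236C', 'Y13C']
Mutations(Kappa) = ['A30L', 'A543D', 'M378P', 'N458R', 'Q333L', 'S236C', 'Y13C']
Intersection: ['A30L', 'Q333L'] ∩ ['A30L', 'A543D', 'M378P', 'N458R', 'Q333L', 'S236C', 'Y13C'] = ['A30L', 'Q333L']

Answer: A30L,Q333L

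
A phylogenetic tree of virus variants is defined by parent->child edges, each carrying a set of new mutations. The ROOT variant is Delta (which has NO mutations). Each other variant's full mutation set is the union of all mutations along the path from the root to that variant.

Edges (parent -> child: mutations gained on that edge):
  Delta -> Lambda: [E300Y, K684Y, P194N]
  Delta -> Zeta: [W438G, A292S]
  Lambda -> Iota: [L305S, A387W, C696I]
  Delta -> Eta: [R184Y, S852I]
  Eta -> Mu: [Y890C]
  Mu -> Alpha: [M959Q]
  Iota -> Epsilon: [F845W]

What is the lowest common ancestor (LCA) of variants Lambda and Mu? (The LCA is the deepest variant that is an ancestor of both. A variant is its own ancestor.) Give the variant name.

Answer: Delta

Derivation:
Path from root to Lambda: Delta -> Lambda
  ancestors of Lambda: {Delta, Lambda}
Path from root to Mu: Delta -> Eta -> Mu
  ancestors of Mu: {Delta, Eta, Mu}
Common ancestors: {Delta}
Walk up from Mu: Mu (not in ancestors of Lambda), Eta (not in ancestors of Lambda), Delta (in ancestors of Lambda)
Deepest common ancestor (LCA) = Delta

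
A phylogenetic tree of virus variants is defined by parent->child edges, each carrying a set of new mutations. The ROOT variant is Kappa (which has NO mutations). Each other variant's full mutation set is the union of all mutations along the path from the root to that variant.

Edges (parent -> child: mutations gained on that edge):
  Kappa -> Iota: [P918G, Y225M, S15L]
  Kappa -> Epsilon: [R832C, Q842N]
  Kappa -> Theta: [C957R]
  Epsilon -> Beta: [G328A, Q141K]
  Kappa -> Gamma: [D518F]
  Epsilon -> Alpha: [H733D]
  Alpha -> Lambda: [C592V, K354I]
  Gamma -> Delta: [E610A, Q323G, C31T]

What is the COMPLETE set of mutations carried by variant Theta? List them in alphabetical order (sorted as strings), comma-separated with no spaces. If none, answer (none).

Answer: C957R

Derivation:
At Kappa: gained [] -> total []
At Theta: gained ['C957R'] -> total ['C957R']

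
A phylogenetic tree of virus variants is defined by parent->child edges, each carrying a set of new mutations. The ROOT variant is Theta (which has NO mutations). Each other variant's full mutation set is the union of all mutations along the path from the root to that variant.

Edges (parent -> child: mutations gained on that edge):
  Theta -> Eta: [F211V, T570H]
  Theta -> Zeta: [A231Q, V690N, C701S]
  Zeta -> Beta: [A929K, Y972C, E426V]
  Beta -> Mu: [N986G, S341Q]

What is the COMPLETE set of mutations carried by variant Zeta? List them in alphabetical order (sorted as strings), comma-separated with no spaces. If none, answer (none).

Answer: A231Q,C701S,V690N

Derivation:
At Theta: gained [] -> total []
At Zeta: gained ['A231Q', 'V690N', 'C701S'] -> total ['A231Q', 'C701S', 'V690N']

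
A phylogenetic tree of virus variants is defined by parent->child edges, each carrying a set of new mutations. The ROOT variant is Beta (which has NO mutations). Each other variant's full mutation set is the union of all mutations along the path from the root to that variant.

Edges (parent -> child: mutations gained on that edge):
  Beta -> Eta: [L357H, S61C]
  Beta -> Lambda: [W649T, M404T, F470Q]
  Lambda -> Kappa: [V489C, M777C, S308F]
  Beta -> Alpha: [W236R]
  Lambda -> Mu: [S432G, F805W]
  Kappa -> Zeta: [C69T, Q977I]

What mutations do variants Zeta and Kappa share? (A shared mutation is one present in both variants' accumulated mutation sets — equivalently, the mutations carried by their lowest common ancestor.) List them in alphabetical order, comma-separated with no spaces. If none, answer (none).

Answer: F470Q,M404T,M777C,S308F,V489C,W649T

Derivation:
Accumulating mutations along path to Zeta:
  At Beta: gained [] -> total []
  At Lambda: gained ['W649T', 'M404T', 'F470Q'] -> total ['F470Q', 'M404T', 'W649T']
  At Kappa: gained ['V489C', 'M777C', 'S308F'] -> total ['F470Q', 'M404T', 'M777C', 'S308F', 'V489C', 'W649T']
  At Zeta: gained ['C69T', 'Q977I'] -> total ['C69T', 'F470Q', 'M404T', 'M777C', 'Q977I', 'S308F', 'V489C', 'W649T']
Mutations(Zeta) = ['C69T', 'F470Q', 'M404T', 'M777C', 'Q977I', 'S308F', 'V489C', 'W649T']
Accumulating mutations along path to Kappa:
  At Beta: gained [] -> total []
  At Lambda: gained ['W649T', 'M404T', 'F470Q'] -> total ['F470Q', 'M404T', 'W649T']
  At Kappa: gained ['V489C', 'M777C', 'S308F'] -> total ['F470Q', 'M404T', 'M777C', 'S308F', 'V489C', 'W649T']
Mutations(Kappa) = ['F470Q', 'M404T', 'M777C', 'S308F', 'V489C', 'W649T']
Intersection: ['C69T', 'F470Q', 'M404T', 'M777C', 'Q977I', 'S308F', 'V489C', 'W649T'] ∩ ['F470Q', 'M404T', 'M777C', 'S308F', 'V489C', 'W649T'] = ['F470Q', 'M404T', 'M777C', 'S308F', 'V489C', 'W649T']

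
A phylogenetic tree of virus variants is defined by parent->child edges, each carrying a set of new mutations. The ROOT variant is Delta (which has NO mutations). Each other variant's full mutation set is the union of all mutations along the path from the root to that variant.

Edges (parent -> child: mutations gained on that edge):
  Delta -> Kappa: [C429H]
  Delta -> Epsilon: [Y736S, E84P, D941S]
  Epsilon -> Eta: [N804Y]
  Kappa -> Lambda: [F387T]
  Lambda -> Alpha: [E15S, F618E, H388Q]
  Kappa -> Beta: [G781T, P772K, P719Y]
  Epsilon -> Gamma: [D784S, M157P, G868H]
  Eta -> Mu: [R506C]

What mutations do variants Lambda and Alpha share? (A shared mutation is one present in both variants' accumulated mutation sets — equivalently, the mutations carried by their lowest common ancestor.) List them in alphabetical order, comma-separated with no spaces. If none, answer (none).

Accumulating mutations along path to Lambda:
  At Delta: gained [] -> total []
  At Kappa: gained ['C429H'] -> total ['C429H']
  At Lambda: gained ['F387T'] -> total ['C429H', 'F387T']
Mutations(Lambda) = ['C429H', 'F387T']
Accumulating mutations along path to Alpha:
  At Delta: gained [] -> total []
  At Kappa: gained ['C429H'] -> total ['C429H']
  At Lambda: gained ['F387T'] -> total ['C429H', 'F387T']
  At Alpha: gained ['E15S', 'F618E', 'H388Q'] -> total ['C429H', 'E15S', 'F387T', 'F618E', 'H388Q']
Mutations(Alpha) = ['C429H', 'E15S', 'F387T', 'F618E', 'H388Q']
Intersection: ['C429H', 'F387T'] ∩ ['C429H', 'E15S', 'F387T', 'F618E', 'H388Q'] = ['C429H', 'F387T']

Answer: C429H,F387T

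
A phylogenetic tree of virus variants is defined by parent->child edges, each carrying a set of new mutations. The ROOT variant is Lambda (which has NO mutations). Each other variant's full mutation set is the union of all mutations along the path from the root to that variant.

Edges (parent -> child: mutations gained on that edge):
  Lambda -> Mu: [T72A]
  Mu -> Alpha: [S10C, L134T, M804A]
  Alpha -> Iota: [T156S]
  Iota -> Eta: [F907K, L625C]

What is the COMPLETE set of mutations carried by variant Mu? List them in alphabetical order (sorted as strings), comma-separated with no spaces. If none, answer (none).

Answer: T72A

Derivation:
At Lambda: gained [] -> total []
At Mu: gained ['T72A'] -> total ['T72A']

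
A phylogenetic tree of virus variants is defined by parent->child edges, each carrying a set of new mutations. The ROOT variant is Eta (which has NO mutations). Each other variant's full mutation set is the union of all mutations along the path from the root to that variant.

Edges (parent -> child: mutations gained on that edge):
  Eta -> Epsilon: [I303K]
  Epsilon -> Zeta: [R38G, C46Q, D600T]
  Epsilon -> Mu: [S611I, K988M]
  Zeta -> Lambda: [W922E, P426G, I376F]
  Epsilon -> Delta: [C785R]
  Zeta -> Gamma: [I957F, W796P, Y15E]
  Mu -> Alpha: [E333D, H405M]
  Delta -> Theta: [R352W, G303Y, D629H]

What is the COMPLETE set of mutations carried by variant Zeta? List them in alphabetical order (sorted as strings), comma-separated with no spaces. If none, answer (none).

At Eta: gained [] -> total []
At Epsilon: gained ['I303K'] -> total ['I303K']
At Zeta: gained ['R38G', 'C46Q', 'D600T'] -> total ['C46Q', 'D600T', 'I303K', 'R38G']

Answer: C46Q,D600T,I303K,R38G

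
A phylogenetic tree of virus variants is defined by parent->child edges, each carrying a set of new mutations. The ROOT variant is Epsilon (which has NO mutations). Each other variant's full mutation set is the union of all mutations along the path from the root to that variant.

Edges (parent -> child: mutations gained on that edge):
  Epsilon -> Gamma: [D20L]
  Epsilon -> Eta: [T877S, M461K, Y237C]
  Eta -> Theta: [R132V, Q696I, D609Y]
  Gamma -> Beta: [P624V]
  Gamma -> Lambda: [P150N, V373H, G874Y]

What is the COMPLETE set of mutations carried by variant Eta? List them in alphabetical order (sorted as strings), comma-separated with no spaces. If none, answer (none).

At Epsilon: gained [] -> total []
At Eta: gained ['T877S', 'M461K', 'Y237C'] -> total ['M461K', 'T877S', 'Y237C']

Answer: M461K,T877S,Y237C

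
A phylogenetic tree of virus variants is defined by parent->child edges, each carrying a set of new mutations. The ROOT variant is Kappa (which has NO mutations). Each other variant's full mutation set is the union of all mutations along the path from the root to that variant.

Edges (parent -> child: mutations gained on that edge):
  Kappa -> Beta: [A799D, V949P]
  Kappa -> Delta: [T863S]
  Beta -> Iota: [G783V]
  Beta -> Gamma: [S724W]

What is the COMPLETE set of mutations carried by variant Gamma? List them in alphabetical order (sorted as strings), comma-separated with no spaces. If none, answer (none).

At Kappa: gained [] -> total []
At Beta: gained ['A799D', 'V949P'] -> total ['A799D', 'V949P']
At Gamma: gained ['S724W'] -> total ['A799D', 'S724W', 'V949P']

Answer: A799D,S724W,V949P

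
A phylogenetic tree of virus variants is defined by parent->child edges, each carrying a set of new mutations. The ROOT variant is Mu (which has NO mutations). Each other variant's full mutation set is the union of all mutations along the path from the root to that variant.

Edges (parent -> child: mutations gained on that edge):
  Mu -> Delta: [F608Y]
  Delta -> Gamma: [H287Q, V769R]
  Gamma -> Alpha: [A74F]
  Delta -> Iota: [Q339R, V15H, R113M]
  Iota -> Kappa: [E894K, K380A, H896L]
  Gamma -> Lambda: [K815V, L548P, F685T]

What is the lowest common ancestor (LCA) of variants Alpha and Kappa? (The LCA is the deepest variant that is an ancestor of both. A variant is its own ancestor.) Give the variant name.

Answer: Delta

Derivation:
Path from root to Alpha: Mu -> Delta -> Gamma -> Alpha
  ancestors of Alpha: {Mu, Delta, Gamma, Alpha}
Path from root to Kappa: Mu -> Delta -> Iota -> Kappa
  ancestors of Kappa: {Mu, Delta, Iota, Kappa}
Common ancestors: {Mu, Delta}
Walk up from Kappa: Kappa (not in ancestors of Alpha), Iota (not in ancestors of Alpha), Delta (in ancestors of Alpha), Mu (in ancestors of Alpha)
Deepest common ancestor (LCA) = Delta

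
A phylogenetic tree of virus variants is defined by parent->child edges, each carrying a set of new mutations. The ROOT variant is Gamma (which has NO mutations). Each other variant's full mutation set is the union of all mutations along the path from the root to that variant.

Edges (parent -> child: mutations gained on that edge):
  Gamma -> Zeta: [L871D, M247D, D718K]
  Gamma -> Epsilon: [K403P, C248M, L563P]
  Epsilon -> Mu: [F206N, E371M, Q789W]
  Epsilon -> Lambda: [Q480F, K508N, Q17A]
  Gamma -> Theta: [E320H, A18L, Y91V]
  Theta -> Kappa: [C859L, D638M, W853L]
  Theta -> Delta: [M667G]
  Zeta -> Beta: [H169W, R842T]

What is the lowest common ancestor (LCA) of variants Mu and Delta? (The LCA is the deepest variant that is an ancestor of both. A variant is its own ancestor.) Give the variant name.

Path from root to Mu: Gamma -> Epsilon -> Mu
  ancestors of Mu: {Gamma, Epsilon, Mu}
Path from root to Delta: Gamma -> Theta -> Delta
  ancestors of Delta: {Gamma, Theta, Delta}
Common ancestors: {Gamma}
Walk up from Delta: Delta (not in ancestors of Mu), Theta (not in ancestors of Mu), Gamma (in ancestors of Mu)
Deepest common ancestor (LCA) = Gamma

Answer: Gamma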